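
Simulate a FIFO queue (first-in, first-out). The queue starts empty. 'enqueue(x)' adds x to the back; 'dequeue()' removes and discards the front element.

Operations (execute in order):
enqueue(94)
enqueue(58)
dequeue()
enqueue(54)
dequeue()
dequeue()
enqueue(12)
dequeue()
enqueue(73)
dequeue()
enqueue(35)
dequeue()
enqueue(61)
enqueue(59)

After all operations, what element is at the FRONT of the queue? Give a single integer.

enqueue(94): queue = [94]
enqueue(58): queue = [94, 58]
dequeue(): queue = [58]
enqueue(54): queue = [58, 54]
dequeue(): queue = [54]
dequeue(): queue = []
enqueue(12): queue = [12]
dequeue(): queue = []
enqueue(73): queue = [73]
dequeue(): queue = []
enqueue(35): queue = [35]
dequeue(): queue = []
enqueue(61): queue = [61]
enqueue(59): queue = [61, 59]

Answer: 61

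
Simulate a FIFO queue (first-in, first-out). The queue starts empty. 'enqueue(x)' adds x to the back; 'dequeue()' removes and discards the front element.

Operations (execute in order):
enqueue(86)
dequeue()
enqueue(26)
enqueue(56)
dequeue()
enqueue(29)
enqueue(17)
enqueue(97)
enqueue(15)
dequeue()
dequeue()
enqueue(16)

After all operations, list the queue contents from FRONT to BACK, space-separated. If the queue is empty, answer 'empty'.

Answer: 17 97 15 16

Derivation:
enqueue(86): [86]
dequeue(): []
enqueue(26): [26]
enqueue(56): [26, 56]
dequeue(): [56]
enqueue(29): [56, 29]
enqueue(17): [56, 29, 17]
enqueue(97): [56, 29, 17, 97]
enqueue(15): [56, 29, 17, 97, 15]
dequeue(): [29, 17, 97, 15]
dequeue(): [17, 97, 15]
enqueue(16): [17, 97, 15, 16]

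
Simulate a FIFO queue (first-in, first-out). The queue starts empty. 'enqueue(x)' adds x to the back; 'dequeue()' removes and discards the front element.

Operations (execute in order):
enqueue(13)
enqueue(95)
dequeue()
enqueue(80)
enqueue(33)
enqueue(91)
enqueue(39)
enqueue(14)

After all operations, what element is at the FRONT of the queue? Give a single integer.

Answer: 95

Derivation:
enqueue(13): queue = [13]
enqueue(95): queue = [13, 95]
dequeue(): queue = [95]
enqueue(80): queue = [95, 80]
enqueue(33): queue = [95, 80, 33]
enqueue(91): queue = [95, 80, 33, 91]
enqueue(39): queue = [95, 80, 33, 91, 39]
enqueue(14): queue = [95, 80, 33, 91, 39, 14]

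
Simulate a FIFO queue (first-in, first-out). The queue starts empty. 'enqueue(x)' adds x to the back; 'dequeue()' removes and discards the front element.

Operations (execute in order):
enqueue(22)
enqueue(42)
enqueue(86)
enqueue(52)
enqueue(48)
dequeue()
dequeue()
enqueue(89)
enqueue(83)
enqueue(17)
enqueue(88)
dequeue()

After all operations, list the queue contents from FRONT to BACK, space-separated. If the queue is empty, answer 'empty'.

Answer: 52 48 89 83 17 88

Derivation:
enqueue(22): [22]
enqueue(42): [22, 42]
enqueue(86): [22, 42, 86]
enqueue(52): [22, 42, 86, 52]
enqueue(48): [22, 42, 86, 52, 48]
dequeue(): [42, 86, 52, 48]
dequeue(): [86, 52, 48]
enqueue(89): [86, 52, 48, 89]
enqueue(83): [86, 52, 48, 89, 83]
enqueue(17): [86, 52, 48, 89, 83, 17]
enqueue(88): [86, 52, 48, 89, 83, 17, 88]
dequeue(): [52, 48, 89, 83, 17, 88]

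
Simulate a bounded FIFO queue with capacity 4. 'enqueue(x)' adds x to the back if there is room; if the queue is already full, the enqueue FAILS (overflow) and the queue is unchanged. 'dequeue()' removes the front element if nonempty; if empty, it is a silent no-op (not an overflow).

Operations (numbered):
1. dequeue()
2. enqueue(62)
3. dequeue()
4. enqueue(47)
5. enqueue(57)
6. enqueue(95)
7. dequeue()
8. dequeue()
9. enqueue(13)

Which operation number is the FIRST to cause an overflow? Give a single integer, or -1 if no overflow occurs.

1. dequeue(): empty, no-op, size=0
2. enqueue(62): size=1
3. dequeue(): size=0
4. enqueue(47): size=1
5. enqueue(57): size=2
6. enqueue(95): size=3
7. dequeue(): size=2
8. dequeue(): size=1
9. enqueue(13): size=2

Answer: -1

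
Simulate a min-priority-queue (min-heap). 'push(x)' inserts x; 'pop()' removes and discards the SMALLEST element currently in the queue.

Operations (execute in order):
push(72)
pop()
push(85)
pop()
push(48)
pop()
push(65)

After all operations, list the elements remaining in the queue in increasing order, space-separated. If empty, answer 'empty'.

Answer: 65

Derivation:
push(72): heap contents = [72]
pop() → 72: heap contents = []
push(85): heap contents = [85]
pop() → 85: heap contents = []
push(48): heap contents = [48]
pop() → 48: heap contents = []
push(65): heap contents = [65]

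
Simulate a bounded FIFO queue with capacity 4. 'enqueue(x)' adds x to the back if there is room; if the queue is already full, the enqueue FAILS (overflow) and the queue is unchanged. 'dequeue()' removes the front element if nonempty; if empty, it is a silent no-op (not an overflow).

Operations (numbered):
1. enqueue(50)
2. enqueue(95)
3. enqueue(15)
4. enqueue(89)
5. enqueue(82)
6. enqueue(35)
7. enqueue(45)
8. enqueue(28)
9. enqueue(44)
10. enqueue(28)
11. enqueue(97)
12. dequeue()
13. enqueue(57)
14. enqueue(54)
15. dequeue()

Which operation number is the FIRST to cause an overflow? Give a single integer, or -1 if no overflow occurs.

1. enqueue(50): size=1
2. enqueue(95): size=2
3. enqueue(15): size=3
4. enqueue(89): size=4
5. enqueue(82): size=4=cap → OVERFLOW (fail)
6. enqueue(35): size=4=cap → OVERFLOW (fail)
7. enqueue(45): size=4=cap → OVERFLOW (fail)
8. enqueue(28): size=4=cap → OVERFLOW (fail)
9. enqueue(44): size=4=cap → OVERFLOW (fail)
10. enqueue(28): size=4=cap → OVERFLOW (fail)
11. enqueue(97): size=4=cap → OVERFLOW (fail)
12. dequeue(): size=3
13. enqueue(57): size=4
14. enqueue(54): size=4=cap → OVERFLOW (fail)
15. dequeue(): size=3

Answer: 5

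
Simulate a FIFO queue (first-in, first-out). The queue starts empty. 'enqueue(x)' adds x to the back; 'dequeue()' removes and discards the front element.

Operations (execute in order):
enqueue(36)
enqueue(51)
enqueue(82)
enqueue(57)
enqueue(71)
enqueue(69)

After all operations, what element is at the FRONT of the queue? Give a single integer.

enqueue(36): queue = [36]
enqueue(51): queue = [36, 51]
enqueue(82): queue = [36, 51, 82]
enqueue(57): queue = [36, 51, 82, 57]
enqueue(71): queue = [36, 51, 82, 57, 71]
enqueue(69): queue = [36, 51, 82, 57, 71, 69]

Answer: 36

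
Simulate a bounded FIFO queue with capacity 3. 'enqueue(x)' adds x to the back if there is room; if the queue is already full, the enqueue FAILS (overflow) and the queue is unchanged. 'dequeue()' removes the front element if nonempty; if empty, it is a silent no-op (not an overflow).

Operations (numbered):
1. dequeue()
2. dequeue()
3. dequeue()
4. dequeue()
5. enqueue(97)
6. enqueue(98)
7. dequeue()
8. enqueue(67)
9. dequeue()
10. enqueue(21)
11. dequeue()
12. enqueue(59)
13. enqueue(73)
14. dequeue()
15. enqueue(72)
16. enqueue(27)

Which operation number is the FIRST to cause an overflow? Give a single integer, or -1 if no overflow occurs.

Answer: 16

Derivation:
1. dequeue(): empty, no-op, size=0
2. dequeue(): empty, no-op, size=0
3. dequeue(): empty, no-op, size=0
4. dequeue(): empty, no-op, size=0
5. enqueue(97): size=1
6. enqueue(98): size=2
7. dequeue(): size=1
8. enqueue(67): size=2
9. dequeue(): size=1
10. enqueue(21): size=2
11. dequeue(): size=1
12. enqueue(59): size=2
13. enqueue(73): size=3
14. dequeue(): size=2
15. enqueue(72): size=3
16. enqueue(27): size=3=cap → OVERFLOW (fail)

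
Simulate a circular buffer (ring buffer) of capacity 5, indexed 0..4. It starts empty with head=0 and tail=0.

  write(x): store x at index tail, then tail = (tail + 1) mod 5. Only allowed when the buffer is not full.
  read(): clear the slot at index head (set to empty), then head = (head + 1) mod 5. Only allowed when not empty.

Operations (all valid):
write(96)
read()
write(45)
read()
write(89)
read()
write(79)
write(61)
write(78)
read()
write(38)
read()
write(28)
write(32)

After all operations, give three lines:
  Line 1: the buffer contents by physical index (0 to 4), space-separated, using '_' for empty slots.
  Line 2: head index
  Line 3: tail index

write(96): buf=[96 _ _ _ _], head=0, tail=1, size=1
read(): buf=[_ _ _ _ _], head=1, tail=1, size=0
write(45): buf=[_ 45 _ _ _], head=1, tail=2, size=1
read(): buf=[_ _ _ _ _], head=2, tail=2, size=0
write(89): buf=[_ _ 89 _ _], head=2, tail=3, size=1
read(): buf=[_ _ _ _ _], head=3, tail=3, size=0
write(79): buf=[_ _ _ 79 _], head=3, tail=4, size=1
write(61): buf=[_ _ _ 79 61], head=3, tail=0, size=2
write(78): buf=[78 _ _ 79 61], head=3, tail=1, size=3
read(): buf=[78 _ _ _ 61], head=4, tail=1, size=2
write(38): buf=[78 38 _ _ 61], head=4, tail=2, size=3
read(): buf=[78 38 _ _ _], head=0, tail=2, size=2
write(28): buf=[78 38 28 _ _], head=0, tail=3, size=3
write(32): buf=[78 38 28 32 _], head=0, tail=4, size=4

Answer: 78 38 28 32 _
0
4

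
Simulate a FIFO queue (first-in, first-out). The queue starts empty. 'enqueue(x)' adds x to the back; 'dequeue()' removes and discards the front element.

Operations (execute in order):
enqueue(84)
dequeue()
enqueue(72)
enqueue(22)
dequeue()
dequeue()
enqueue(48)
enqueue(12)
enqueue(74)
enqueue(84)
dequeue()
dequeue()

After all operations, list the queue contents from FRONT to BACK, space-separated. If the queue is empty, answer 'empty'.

enqueue(84): [84]
dequeue(): []
enqueue(72): [72]
enqueue(22): [72, 22]
dequeue(): [22]
dequeue(): []
enqueue(48): [48]
enqueue(12): [48, 12]
enqueue(74): [48, 12, 74]
enqueue(84): [48, 12, 74, 84]
dequeue(): [12, 74, 84]
dequeue(): [74, 84]

Answer: 74 84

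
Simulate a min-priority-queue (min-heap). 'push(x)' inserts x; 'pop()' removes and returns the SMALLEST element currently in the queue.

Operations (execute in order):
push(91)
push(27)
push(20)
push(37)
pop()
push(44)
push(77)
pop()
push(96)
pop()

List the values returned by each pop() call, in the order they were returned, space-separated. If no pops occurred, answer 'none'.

push(91): heap contents = [91]
push(27): heap contents = [27, 91]
push(20): heap contents = [20, 27, 91]
push(37): heap contents = [20, 27, 37, 91]
pop() → 20: heap contents = [27, 37, 91]
push(44): heap contents = [27, 37, 44, 91]
push(77): heap contents = [27, 37, 44, 77, 91]
pop() → 27: heap contents = [37, 44, 77, 91]
push(96): heap contents = [37, 44, 77, 91, 96]
pop() → 37: heap contents = [44, 77, 91, 96]

Answer: 20 27 37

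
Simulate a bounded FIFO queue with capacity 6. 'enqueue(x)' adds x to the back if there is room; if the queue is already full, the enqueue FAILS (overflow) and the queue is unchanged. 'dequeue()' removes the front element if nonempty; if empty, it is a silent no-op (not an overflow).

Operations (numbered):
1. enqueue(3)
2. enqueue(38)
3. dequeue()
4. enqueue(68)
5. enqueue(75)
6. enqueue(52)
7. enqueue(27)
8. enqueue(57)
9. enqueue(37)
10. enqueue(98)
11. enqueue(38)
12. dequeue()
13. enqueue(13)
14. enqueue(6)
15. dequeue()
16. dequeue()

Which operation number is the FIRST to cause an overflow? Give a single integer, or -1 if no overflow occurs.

1. enqueue(3): size=1
2. enqueue(38): size=2
3. dequeue(): size=1
4. enqueue(68): size=2
5. enqueue(75): size=3
6. enqueue(52): size=4
7. enqueue(27): size=5
8. enqueue(57): size=6
9. enqueue(37): size=6=cap → OVERFLOW (fail)
10. enqueue(98): size=6=cap → OVERFLOW (fail)
11. enqueue(38): size=6=cap → OVERFLOW (fail)
12. dequeue(): size=5
13. enqueue(13): size=6
14. enqueue(6): size=6=cap → OVERFLOW (fail)
15. dequeue(): size=5
16. dequeue(): size=4

Answer: 9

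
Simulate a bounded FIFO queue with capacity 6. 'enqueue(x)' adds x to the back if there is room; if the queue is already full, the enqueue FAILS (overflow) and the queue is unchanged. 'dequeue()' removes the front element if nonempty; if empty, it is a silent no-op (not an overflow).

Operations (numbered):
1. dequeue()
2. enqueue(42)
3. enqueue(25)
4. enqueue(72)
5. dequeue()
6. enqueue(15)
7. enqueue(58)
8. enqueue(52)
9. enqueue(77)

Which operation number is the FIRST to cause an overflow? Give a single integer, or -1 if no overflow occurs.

1. dequeue(): empty, no-op, size=0
2. enqueue(42): size=1
3. enqueue(25): size=2
4. enqueue(72): size=3
5. dequeue(): size=2
6. enqueue(15): size=3
7. enqueue(58): size=4
8. enqueue(52): size=5
9. enqueue(77): size=6

Answer: -1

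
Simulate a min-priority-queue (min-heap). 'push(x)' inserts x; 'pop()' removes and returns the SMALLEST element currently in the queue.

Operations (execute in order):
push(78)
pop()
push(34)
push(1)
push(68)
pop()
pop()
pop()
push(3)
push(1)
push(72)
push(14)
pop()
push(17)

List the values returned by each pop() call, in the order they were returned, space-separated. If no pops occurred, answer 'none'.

push(78): heap contents = [78]
pop() → 78: heap contents = []
push(34): heap contents = [34]
push(1): heap contents = [1, 34]
push(68): heap contents = [1, 34, 68]
pop() → 1: heap contents = [34, 68]
pop() → 34: heap contents = [68]
pop() → 68: heap contents = []
push(3): heap contents = [3]
push(1): heap contents = [1, 3]
push(72): heap contents = [1, 3, 72]
push(14): heap contents = [1, 3, 14, 72]
pop() → 1: heap contents = [3, 14, 72]
push(17): heap contents = [3, 14, 17, 72]

Answer: 78 1 34 68 1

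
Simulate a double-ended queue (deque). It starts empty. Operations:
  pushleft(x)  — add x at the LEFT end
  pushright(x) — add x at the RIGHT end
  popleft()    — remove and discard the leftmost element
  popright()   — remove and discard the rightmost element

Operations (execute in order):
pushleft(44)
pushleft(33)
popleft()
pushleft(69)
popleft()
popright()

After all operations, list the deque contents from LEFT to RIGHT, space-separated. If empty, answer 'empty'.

Answer: empty

Derivation:
pushleft(44): [44]
pushleft(33): [33, 44]
popleft(): [44]
pushleft(69): [69, 44]
popleft(): [44]
popright(): []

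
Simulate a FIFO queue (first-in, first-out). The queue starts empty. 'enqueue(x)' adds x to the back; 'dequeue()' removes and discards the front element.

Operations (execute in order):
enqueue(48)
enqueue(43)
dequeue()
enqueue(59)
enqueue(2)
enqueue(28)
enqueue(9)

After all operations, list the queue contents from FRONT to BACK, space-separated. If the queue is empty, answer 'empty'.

Answer: 43 59 2 28 9

Derivation:
enqueue(48): [48]
enqueue(43): [48, 43]
dequeue(): [43]
enqueue(59): [43, 59]
enqueue(2): [43, 59, 2]
enqueue(28): [43, 59, 2, 28]
enqueue(9): [43, 59, 2, 28, 9]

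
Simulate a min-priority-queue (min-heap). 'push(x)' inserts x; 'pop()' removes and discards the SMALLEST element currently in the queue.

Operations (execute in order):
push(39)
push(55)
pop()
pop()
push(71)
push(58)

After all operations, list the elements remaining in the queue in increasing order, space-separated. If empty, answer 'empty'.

push(39): heap contents = [39]
push(55): heap contents = [39, 55]
pop() → 39: heap contents = [55]
pop() → 55: heap contents = []
push(71): heap contents = [71]
push(58): heap contents = [58, 71]

Answer: 58 71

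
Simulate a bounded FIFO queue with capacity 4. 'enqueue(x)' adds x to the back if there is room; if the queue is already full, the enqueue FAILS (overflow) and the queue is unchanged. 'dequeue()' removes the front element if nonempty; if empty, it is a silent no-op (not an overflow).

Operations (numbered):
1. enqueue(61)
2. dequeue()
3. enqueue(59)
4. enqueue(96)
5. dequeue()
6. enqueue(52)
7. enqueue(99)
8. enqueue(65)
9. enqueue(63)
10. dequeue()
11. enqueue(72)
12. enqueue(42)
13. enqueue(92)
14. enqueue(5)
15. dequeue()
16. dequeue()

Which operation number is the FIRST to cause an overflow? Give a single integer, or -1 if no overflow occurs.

1. enqueue(61): size=1
2. dequeue(): size=0
3. enqueue(59): size=1
4. enqueue(96): size=2
5. dequeue(): size=1
6. enqueue(52): size=2
7. enqueue(99): size=3
8. enqueue(65): size=4
9. enqueue(63): size=4=cap → OVERFLOW (fail)
10. dequeue(): size=3
11. enqueue(72): size=4
12. enqueue(42): size=4=cap → OVERFLOW (fail)
13. enqueue(92): size=4=cap → OVERFLOW (fail)
14. enqueue(5): size=4=cap → OVERFLOW (fail)
15. dequeue(): size=3
16. dequeue(): size=2

Answer: 9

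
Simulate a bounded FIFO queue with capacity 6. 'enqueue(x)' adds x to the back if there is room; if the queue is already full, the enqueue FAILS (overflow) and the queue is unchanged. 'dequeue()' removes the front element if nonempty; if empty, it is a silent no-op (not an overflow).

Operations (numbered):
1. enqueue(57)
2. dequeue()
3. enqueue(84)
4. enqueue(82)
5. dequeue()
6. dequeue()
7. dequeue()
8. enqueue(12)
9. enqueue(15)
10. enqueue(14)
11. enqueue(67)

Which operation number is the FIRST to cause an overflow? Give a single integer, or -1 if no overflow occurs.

1. enqueue(57): size=1
2. dequeue(): size=0
3. enqueue(84): size=1
4. enqueue(82): size=2
5. dequeue(): size=1
6. dequeue(): size=0
7. dequeue(): empty, no-op, size=0
8. enqueue(12): size=1
9. enqueue(15): size=2
10. enqueue(14): size=3
11. enqueue(67): size=4

Answer: -1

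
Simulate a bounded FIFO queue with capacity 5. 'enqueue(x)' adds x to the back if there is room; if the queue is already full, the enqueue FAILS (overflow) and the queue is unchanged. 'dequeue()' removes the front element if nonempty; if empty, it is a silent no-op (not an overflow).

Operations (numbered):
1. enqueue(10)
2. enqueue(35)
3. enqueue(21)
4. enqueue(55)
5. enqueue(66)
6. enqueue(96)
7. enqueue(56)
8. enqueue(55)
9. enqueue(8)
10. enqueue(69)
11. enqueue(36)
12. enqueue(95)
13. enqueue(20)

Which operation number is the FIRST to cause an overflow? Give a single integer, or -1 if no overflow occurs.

1. enqueue(10): size=1
2. enqueue(35): size=2
3. enqueue(21): size=3
4. enqueue(55): size=4
5. enqueue(66): size=5
6. enqueue(96): size=5=cap → OVERFLOW (fail)
7. enqueue(56): size=5=cap → OVERFLOW (fail)
8. enqueue(55): size=5=cap → OVERFLOW (fail)
9. enqueue(8): size=5=cap → OVERFLOW (fail)
10. enqueue(69): size=5=cap → OVERFLOW (fail)
11. enqueue(36): size=5=cap → OVERFLOW (fail)
12. enqueue(95): size=5=cap → OVERFLOW (fail)
13. enqueue(20): size=5=cap → OVERFLOW (fail)

Answer: 6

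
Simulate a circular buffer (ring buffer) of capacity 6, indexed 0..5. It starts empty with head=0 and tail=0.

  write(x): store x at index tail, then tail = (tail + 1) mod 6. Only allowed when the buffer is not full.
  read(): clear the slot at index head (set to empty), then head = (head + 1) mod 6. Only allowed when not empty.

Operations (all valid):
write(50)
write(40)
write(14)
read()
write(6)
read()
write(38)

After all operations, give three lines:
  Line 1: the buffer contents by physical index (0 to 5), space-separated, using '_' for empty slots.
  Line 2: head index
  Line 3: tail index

write(50): buf=[50 _ _ _ _ _], head=0, tail=1, size=1
write(40): buf=[50 40 _ _ _ _], head=0, tail=2, size=2
write(14): buf=[50 40 14 _ _ _], head=0, tail=3, size=3
read(): buf=[_ 40 14 _ _ _], head=1, tail=3, size=2
write(6): buf=[_ 40 14 6 _ _], head=1, tail=4, size=3
read(): buf=[_ _ 14 6 _ _], head=2, tail=4, size=2
write(38): buf=[_ _ 14 6 38 _], head=2, tail=5, size=3

Answer: _ _ 14 6 38 _
2
5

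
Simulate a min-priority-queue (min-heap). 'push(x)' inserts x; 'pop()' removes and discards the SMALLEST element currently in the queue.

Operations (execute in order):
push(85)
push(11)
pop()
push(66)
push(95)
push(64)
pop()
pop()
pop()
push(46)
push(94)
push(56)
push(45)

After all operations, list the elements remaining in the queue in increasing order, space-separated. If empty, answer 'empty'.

Answer: 45 46 56 94 95

Derivation:
push(85): heap contents = [85]
push(11): heap contents = [11, 85]
pop() → 11: heap contents = [85]
push(66): heap contents = [66, 85]
push(95): heap contents = [66, 85, 95]
push(64): heap contents = [64, 66, 85, 95]
pop() → 64: heap contents = [66, 85, 95]
pop() → 66: heap contents = [85, 95]
pop() → 85: heap contents = [95]
push(46): heap contents = [46, 95]
push(94): heap contents = [46, 94, 95]
push(56): heap contents = [46, 56, 94, 95]
push(45): heap contents = [45, 46, 56, 94, 95]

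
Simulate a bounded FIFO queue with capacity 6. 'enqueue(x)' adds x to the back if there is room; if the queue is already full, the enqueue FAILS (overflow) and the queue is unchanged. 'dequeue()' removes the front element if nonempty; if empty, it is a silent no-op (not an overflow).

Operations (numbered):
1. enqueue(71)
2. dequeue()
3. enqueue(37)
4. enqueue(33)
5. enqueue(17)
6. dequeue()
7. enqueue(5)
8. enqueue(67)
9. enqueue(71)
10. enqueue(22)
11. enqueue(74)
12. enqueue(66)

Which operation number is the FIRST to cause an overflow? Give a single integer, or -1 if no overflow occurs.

Answer: 11

Derivation:
1. enqueue(71): size=1
2. dequeue(): size=0
3. enqueue(37): size=1
4. enqueue(33): size=2
5. enqueue(17): size=3
6. dequeue(): size=2
7. enqueue(5): size=3
8. enqueue(67): size=4
9. enqueue(71): size=5
10. enqueue(22): size=6
11. enqueue(74): size=6=cap → OVERFLOW (fail)
12. enqueue(66): size=6=cap → OVERFLOW (fail)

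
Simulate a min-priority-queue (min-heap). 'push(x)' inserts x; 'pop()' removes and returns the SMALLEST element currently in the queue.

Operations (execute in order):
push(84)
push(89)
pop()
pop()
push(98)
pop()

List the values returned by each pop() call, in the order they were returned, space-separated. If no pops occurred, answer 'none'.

push(84): heap contents = [84]
push(89): heap contents = [84, 89]
pop() → 84: heap contents = [89]
pop() → 89: heap contents = []
push(98): heap contents = [98]
pop() → 98: heap contents = []

Answer: 84 89 98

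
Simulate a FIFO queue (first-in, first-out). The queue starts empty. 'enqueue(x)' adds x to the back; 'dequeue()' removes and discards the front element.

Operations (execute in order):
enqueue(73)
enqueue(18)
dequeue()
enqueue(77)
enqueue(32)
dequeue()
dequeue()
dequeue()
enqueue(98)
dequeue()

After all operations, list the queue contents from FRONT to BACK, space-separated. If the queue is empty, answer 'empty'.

enqueue(73): [73]
enqueue(18): [73, 18]
dequeue(): [18]
enqueue(77): [18, 77]
enqueue(32): [18, 77, 32]
dequeue(): [77, 32]
dequeue(): [32]
dequeue(): []
enqueue(98): [98]
dequeue(): []

Answer: empty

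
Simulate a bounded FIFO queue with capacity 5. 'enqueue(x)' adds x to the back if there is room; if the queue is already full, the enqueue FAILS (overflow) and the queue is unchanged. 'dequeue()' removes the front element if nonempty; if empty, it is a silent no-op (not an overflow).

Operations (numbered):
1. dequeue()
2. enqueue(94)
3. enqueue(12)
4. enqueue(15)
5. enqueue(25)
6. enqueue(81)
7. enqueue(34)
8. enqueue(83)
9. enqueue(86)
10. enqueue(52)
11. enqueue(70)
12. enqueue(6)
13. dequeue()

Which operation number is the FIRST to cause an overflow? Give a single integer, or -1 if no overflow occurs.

Answer: 7

Derivation:
1. dequeue(): empty, no-op, size=0
2. enqueue(94): size=1
3. enqueue(12): size=2
4. enqueue(15): size=3
5. enqueue(25): size=4
6. enqueue(81): size=5
7. enqueue(34): size=5=cap → OVERFLOW (fail)
8. enqueue(83): size=5=cap → OVERFLOW (fail)
9. enqueue(86): size=5=cap → OVERFLOW (fail)
10. enqueue(52): size=5=cap → OVERFLOW (fail)
11. enqueue(70): size=5=cap → OVERFLOW (fail)
12. enqueue(6): size=5=cap → OVERFLOW (fail)
13. dequeue(): size=4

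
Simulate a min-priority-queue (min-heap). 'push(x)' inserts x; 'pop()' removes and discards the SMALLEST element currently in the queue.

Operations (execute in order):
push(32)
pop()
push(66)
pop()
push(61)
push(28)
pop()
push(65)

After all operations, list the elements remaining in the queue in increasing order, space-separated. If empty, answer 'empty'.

Answer: 61 65

Derivation:
push(32): heap contents = [32]
pop() → 32: heap contents = []
push(66): heap contents = [66]
pop() → 66: heap contents = []
push(61): heap contents = [61]
push(28): heap contents = [28, 61]
pop() → 28: heap contents = [61]
push(65): heap contents = [61, 65]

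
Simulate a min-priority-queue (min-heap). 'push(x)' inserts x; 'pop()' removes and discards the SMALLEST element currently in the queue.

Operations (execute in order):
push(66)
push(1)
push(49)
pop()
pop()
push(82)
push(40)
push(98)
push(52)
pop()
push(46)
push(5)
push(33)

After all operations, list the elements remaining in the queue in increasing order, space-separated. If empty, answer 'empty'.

Answer: 5 33 46 52 66 82 98

Derivation:
push(66): heap contents = [66]
push(1): heap contents = [1, 66]
push(49): heap contents = [1, 49, 66]
pop() → 1: heap contents = [49, 66]
pop() → 49: heap contents = [66]
push(82): heap contents = [66, 82]
push(40): heap contents = [40, 66, 82]
push(98): heap contents = [40, 66, 82, 98]
push(52): heap contents = [40, 52, 66, 82, 98]
pop() → 40: heap contents = [52, 66, 82, 98]
push(46): heap contents = [46, 52, 66, 82, 98]
push(5): heap contents = [5, 46, 52, 66, 82, 98]
push(33): heap contents = [5, 33, 46, 52, 66, 82, 98]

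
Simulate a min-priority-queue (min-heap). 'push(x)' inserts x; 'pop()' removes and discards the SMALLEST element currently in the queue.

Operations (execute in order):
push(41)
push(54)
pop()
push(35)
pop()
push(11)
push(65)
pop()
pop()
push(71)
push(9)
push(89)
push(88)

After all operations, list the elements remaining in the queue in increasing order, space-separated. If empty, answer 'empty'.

Answer: 9 65 71 88 89

Derivation:
push(41): heap contents = [41]
push(54): heap contents = [41, 54]
pop() → 41: heap contents = [54]
push(35): heap contents = [35, 54]
pop() → 35: heap contents = [54]
push(11): heap contents = [11, 54]
push(65): heap contents = [11, 54, 65]
pop() → 11: heap contents = [54, 65]
pop() → 54: heap contents = [65]
push(71): heap contents = [65, 71]
push(9): heap contents = [9, 65, 71]
push(89): heap contents = [9, 65, 71, 89]
push(88): heap contents = [9, 65, 71, 88, 89]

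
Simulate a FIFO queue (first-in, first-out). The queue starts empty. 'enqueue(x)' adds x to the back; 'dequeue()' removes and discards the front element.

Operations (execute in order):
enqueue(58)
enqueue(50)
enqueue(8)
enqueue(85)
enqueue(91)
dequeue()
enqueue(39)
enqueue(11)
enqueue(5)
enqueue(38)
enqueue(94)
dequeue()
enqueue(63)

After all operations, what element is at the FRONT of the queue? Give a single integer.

Answer: 8

Derivation:
enqueue(58): queue = [58]
enqueue(50): queue = [58, 50]
enqueue(8): queue = [58, 50, 8]
enqueue(85): queue = [58, 50, 8, 85]
enqueue(91): queue = [58, 50, 8, 85, 91]
dequeue(): queue = [50, 8, 85, 91]
enqueue(39): queue = [50, 8, 85, 91, 39]
enqueue(11): queue = [50, 8, 85, 91, 39, 11]
enqueue(5): queue = [50, 8, 85, 91, 39, 11, 5]
enqueue(38): queue = [50, 8, 85, 91, 39, 11, 5, 38]
enqueue(94): queue = [50, 8, 85, 91, 39, 11, 5, 38, 94]
dequeue(): queue = [8, 85, 91, 39, 11, 5, 38, 94]
enqueue(63): queue = [8, 85, 91, 39, 11, 5, 38, 94, 63]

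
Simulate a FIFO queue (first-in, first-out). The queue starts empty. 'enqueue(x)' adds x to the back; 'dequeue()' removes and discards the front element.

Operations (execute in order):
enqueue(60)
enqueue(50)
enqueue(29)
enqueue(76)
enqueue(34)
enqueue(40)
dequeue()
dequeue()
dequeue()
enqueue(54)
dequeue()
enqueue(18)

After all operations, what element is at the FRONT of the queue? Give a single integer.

enqueue(60): queue = [60]
enqueue(50): queue = [60, 50]
enqueue(29): queue = [60, 50, 29]
enqueue(76): queue = [60, 50, 29, 76]
enqueue(34): queue = [60, 50, 29, 76, 34]
enqueue(40): queue = [60, 50, 29, 76, 34, 40]
dequeue(): queue = [50, 29, 76, 34, 40]
dequeue(): queue = [29, 76, 34, 40]
dequeue(): queue = [76, 34, 40]
enqueue(54): queue = [76, 34, 40, 54]
dequeue(): queue = [34, 40, 54]
enqueue(18): queue = [34, 40, 54, 18]

Answer: 34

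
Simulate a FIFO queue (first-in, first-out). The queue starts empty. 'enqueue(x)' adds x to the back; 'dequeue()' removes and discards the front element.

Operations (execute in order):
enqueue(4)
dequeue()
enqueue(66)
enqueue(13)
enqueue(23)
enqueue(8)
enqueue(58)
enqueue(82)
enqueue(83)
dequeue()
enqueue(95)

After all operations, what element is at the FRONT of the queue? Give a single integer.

Answer: 13

Derivation:
enqueue(4): queue = [4]
dequeue(): queue = []
enqueue(66): queue = [66]
enqueue(13): queue = [66, 13]
enqueue(23): queue = [66, 13, 23]
enqueue(8): queue = [66, 13, 23, 8]
enqueue(58): queue = [66, 13, 23, 8, 58]
enqueue(82): queue = [66, 13, 23, 8, 58, 82]
enqueue(83): queue = [66, 13, 23, 8, 58, 82, 83]
dequeue(): queue = [13, 23, 8, 58, 82, 83]
enqueue(95): queue = [13, 23, 8, 58, 82, 83, 95]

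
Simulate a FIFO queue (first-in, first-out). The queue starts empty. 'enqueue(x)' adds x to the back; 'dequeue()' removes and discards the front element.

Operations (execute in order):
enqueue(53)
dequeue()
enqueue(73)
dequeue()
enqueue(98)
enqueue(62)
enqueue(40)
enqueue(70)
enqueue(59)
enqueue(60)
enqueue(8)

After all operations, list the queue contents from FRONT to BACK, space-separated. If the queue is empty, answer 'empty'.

Answer: 98 62 40 70 59 60 8

Derivation:
enqueue(53): [53]
dequeue(): []
enqueue(73): [73]
dequeue(): []
enqueue(98): [98]
enqueue(62): [98, 62]
enqueue(40): [98, 62, 40]
enqueue(70): [98, 62, 40, 70]
enqueue(59): [98, 62, 40, 70, 59]
enqueue(60): [98, 62, 40, 70, 59, 60]
enqueue(8): [98, 62, 40, 70, 59, 60, 8]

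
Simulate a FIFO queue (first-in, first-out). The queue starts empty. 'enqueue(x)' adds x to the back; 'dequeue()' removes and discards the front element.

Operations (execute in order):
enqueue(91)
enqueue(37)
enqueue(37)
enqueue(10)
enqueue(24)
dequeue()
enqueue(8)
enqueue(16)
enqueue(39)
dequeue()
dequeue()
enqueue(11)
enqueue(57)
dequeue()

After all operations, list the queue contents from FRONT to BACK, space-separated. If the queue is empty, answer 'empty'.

Answer: 24 8 16 39 11 57

Derivation:
enqueue(91): [91]
enqueue(37): [91, 37]
enqueue(37): [91, 37, 37]
enqueue(10): [91, 37, 37, 10]
enqueue(24): [91, 37, 37, 10, 24]
dequeue(): [37, 37, 10, 24]
enqueue(8): [37, 37, 10, 24, 8]
enqueue(16): [37, 37, 10, 24, 8, 16]
enqueue(39): [37, 37, 10, 24, 8, 16, 39]
dequeue(): [37, 10, 24, 8, 16, 39]
dequeue(): [10, 24, 8, 16, 39]
enqueue(11): [10, 24, 8, 16, 39, 11]
enqueue(57): [10, 24, 8, 16, 39, 11, 57]
dequeue(): [24, 8, 16, 39, 11, 57]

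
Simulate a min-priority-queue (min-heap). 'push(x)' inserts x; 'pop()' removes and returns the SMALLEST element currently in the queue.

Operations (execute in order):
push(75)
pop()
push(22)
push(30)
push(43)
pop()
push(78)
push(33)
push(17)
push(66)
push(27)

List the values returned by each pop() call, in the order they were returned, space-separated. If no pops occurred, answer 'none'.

push(75): heap contents = [75]
pop() → 75: heap contents = []
push(22): heap contents = [22]
push(30): heap contents = [22, 30]
push(43): heap contents = [22, 30, 43]
pop() → 22: heap contents = [30, 43]
push(78): heap contents = [30, 43, 78]
push(33): heap contents = [30, 33, 43, 78]
push(17): heap contents = [17, 30, 33, 43, 78]
push(66): heap contents = [17, 30, 33, 43, 66, 78]
push(27): heap contents = [17, 27, 30, 33, 43, 66, 78]

Answer: 75 22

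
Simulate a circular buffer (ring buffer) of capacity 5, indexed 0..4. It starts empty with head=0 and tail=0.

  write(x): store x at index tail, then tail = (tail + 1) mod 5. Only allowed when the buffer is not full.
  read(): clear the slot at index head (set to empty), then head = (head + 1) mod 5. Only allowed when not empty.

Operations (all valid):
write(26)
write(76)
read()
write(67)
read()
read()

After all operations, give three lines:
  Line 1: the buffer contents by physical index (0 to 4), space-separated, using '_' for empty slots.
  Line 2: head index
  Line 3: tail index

write(26): buf=[26 _ _ _ _], head=0, tail=1, size=1
write(76): buf=[26 76 _ _ _], head=0, tail=2, size=2
read(): buf=[_ 76 _ _ _], head=1, tail=2, size=1
write(67): buf=[_ 76 67 _ _], head=1, tail=3, size=2
read(): buf=[_ _ 67 _ _], head=2, tail=3, size=1
read(): buf=[_ _ _ _ _], head=3, tail=3, size=0

Answer: _ _ _ _ _
3
3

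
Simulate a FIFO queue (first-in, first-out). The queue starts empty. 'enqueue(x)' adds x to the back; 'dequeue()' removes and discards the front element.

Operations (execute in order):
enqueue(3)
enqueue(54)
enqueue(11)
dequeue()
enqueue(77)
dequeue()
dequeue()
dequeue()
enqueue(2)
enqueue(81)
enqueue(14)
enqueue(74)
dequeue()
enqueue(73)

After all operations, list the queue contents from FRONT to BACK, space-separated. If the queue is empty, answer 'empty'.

Answer: 81 14 74 73

Derivation:
enqueue(3): [3]
enqueue(54): [3, 54]
enqueue(11): [3, 54, 11]
dequeue(): [54, 11]
enqueue(77): [54, 11, 77]
dequeue(): [11, 77]
dequeue(): [77]
dequeue(): []
enqueue(2): [2]
enqueue(81): [2, 81]
enqueue(14): [2, 81, 14]
enqueue(74): [2, 81, 14, 74]
dequeue(): [81, 14, 74]
enqueue(73): [81, 14, 74, 73]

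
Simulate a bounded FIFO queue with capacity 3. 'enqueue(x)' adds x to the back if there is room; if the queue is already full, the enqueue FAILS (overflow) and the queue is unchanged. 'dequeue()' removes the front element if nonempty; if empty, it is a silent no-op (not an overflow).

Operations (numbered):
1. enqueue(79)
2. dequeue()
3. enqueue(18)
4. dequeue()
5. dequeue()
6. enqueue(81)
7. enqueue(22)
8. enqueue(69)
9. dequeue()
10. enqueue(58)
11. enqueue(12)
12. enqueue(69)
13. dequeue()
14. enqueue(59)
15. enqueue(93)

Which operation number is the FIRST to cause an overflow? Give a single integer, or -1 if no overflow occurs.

1. enqueue(79): size=1
2. dequeue(): size=0
3. enqueue(18): size=1
4. dequeue(): size=0
5. dequeue(): empty, no-op, size=0
6. enqueue(81): size=1
7. enqueue(22): size=2
8. enqueue(69): size=3
9. dequeue(): size=2
10. enqueue(58): size=3
11. enqueue(12): size=3=cap → OVERFLOW (fail)
12. enqueue(69): size=3=cap → OVERFLOW (fail)
13. dequeue(): size=2
14. enqueue(59): size=3
15. enqueue(93): size=3=cap → OVERFLOW (fail)

Answer: 11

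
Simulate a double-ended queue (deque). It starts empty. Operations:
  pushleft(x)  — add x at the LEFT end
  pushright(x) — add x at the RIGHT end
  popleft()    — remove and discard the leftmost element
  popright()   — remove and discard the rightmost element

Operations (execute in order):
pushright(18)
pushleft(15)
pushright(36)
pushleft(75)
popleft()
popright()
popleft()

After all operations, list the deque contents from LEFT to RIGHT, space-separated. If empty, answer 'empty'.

Answer: 18

Derivation:
pushright(18): [18]
pushleft(15): [15, 18]
pushright(36): [15, 18, 36]
pushleft(75): [75, 15, 18, 36]
popleft(): [15, 18, 36]
popright(): [15, 18]
popleft(): [18]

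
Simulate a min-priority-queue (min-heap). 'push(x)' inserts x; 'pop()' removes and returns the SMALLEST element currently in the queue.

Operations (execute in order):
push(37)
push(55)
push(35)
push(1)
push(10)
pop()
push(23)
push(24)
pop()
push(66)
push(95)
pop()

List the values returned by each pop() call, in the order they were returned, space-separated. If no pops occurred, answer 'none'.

Answer: 1 10 23

Derivation:
push(37): heap contents = [37]
push(55): heap contents = [37, 55]
push(35): heap contents = [35, 37, 55]
push(1): heap contents = [1, 35, 37, 55]
push(10): heap contents = [1, 10, 35, 37, 55]
pop() → 1: heap contents = [10, 35, 37, 55]
push(23): heap contents = [10, 23, 35, 37, 55]
push(24): heap contents = [10, 23, 24, 35, 37, 55]
pop() → 10: heap contents = [23, 24, 35, 37, 55]
push(66): heap contents = [23, 24, 35, 37, 55, 66]
push(95): heap contents = [23, 24, 35, 37, 55, 66, 95]
pop() → 23: heap contents = [24, 35, 37, 55, 66, 95]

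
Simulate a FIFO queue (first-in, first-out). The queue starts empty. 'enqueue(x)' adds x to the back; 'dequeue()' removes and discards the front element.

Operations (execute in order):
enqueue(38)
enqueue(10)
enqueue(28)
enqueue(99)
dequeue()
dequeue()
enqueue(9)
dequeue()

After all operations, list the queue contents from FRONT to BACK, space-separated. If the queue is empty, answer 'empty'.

enqueue(38): [38]
enqueue(10): [38, 10]
enqueue(28): [38, 10, 28]
enqueue(99): [38, 10, 28, 99]
dequeue(): [10, 28, 99]
dequeue(): [28, 99]
enqueue(9): [28, 99, 9]
dequeue(): [99, 9]

Answer: 99 9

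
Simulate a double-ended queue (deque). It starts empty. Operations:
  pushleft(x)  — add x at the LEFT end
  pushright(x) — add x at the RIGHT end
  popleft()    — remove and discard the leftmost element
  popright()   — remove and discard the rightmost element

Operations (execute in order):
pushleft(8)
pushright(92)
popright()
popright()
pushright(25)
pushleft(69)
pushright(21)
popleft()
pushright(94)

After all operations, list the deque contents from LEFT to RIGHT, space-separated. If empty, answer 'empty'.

pushleft(8): [8]
pushright(92): [8, 92]
popright(): [8]
popright(): []
pushright(25): [25]
pushleft(69): [69, 25]
pushright(21): [69, 25, 21]
popleft(): [25, 21]
pushright(94): [25, 21, 94]

Answer: 25 21 94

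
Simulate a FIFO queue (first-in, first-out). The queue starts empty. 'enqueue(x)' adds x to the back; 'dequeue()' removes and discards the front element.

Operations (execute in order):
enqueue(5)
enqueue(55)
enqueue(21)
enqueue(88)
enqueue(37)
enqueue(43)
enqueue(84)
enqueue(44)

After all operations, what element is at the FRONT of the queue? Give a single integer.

Answer: 5

Derivation:
enqueue(5): queue = [5]
enqueue(55): queue = [5, 55]
enqueue(21): queue = [5, 55, 21]
enqueue(88): queue = [5, 55, 21, 88]
enqueue(37): queue = [5, 55, 21, 88, 37]
enqueue(43): queue = [5, 55, 21, 88, 37, 43]
enqueue(84): queue = [5, 55, 21, 88, 37, 43, 84]
enqueue(44): queue = [5, 55, 21, 88, 37, 43, 84, 44]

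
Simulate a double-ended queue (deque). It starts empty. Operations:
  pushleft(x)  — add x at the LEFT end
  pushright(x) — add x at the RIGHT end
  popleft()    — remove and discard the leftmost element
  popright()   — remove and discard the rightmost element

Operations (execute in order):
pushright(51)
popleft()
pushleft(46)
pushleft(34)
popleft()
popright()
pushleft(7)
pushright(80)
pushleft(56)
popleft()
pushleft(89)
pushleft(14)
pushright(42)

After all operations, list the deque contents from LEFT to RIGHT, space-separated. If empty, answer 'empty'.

Answer: 14 89 7 80 42

Derivation:
pushright(51): [51]
popleft(): []
pushleft(46): [46]
pushleft(34): [34, 46]
popleft(): [46]
popright(): []
pushleft(7): [7]
pushright(80): [7, 80]
pushleft(56): [56, 7, 80]
popleft(): [7, 80]
pushleft(89): [89, 7, 80]
pushleft(14): [14, 89, 7, 80]
pushright(42): [14, 89, 7, 80, 42]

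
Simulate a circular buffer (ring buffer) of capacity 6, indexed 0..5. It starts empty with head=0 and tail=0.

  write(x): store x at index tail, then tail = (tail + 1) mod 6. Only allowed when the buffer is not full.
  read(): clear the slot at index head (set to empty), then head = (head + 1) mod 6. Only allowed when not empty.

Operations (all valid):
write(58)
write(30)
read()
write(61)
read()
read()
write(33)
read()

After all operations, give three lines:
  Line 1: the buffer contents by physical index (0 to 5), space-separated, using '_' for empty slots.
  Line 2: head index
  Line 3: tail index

Answer: _ _ _ _ _ _
4
4

Derivation:
write(58): buf=[58 _ _ _ _ _], head=0, tail=1, size=1
write(30): buf=[58 30 _ _ _ _], head=0, tail=2, size=2
read(): buf=[_ 30 _ _ _ _], head=1, tail=2, size=1
write(61): buf=[_ 30 61 _ _ _], head=1, tail=3, size=2
read(): buf=[_ _ 61 _ _ _], head=2, tail=3, size=1
read(): buf=[_ _ _ _ _ _], head=3, tail=3, size=0
write(33): buf=[_ _ _ 33 _ _], head=3, tail=4, size=1
read(): buf=[_ _ _ _ _ _], head=4, tail=4, size=0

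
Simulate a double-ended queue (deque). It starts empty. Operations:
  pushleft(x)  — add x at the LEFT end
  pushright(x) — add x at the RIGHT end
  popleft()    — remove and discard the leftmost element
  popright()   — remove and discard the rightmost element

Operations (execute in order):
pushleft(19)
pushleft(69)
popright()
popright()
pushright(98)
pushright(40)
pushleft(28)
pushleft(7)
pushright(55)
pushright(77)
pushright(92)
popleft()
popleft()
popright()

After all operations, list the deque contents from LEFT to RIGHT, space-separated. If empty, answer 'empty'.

Answer: 98 40 55 77

Derivation:
pushleft(19): [19]
pushleft(69): [69, 19]
popright(): [69]
popright(): []
pushright(98): [98]
pushright(40): [98, 40]
pushleft(28): [28, 98, 40]
pushleft(7): [7, 28, 98, 40]
pushright(55): [7, 28, 98, 40, 55]
pushright(77): [7, 28, 98, 40, 55, 77]
pushright(92): [7, 28, 98, 40, 55, 77, 92]
popleft(): [28, 98, 40, 55, 77, 92]
popleft(): [98, 40, 55, 77, 92]
popright(): [98, 40, 55, 77]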